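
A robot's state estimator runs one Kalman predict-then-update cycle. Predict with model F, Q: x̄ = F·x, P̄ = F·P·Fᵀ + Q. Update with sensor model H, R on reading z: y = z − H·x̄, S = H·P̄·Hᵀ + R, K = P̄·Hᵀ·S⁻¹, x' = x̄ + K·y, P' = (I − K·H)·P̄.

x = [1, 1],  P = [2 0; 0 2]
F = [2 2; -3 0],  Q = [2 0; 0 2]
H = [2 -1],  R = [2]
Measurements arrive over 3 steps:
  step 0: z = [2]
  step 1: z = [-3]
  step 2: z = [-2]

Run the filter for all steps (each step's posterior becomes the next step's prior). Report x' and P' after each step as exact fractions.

step 0: x' = [68/71, -15/71], P' = [126/71 204/71; 204/71 452/71]
step 1: x' = [-25798/12841, -13702/12841], P' = [13194/12841 16236/12841; 16236/12841 37708/12841]
step 2: x' = [192376/1156571, 223662/88967], P' = [1164990/1156571 110388/88967; 110388/88967 259052/88967]

step 0: x̄ = F·x = [4, -3]
step 0: P̄ = F·P·Fᵀ + Q = [18 -12; -12 20]
step 0: y = z − H·x̄ = [-9]
step 0: S = H·P̄·Hᵀ + R = [142]
step 0: K = P̄·Hᵀ·S⁻¹ = [24/71; -22/71]
step 0: x' = x̄ + K·y = [68/71, -15/71]
step 0: P' = (I − K·H)·P̄ = [126/71 204/71; 204/71 452/71]
step 1: x̄ = F·x = [106/71, -204/71]
step 1: P̄ = F·P·Fᵀ + Q = [4086/71 -1980/71; -1980/71 1276/71]
step 1: y = z − H·x̄ = [-629/71]
step 1: S = H·P̄·Hᵀ + R = [25682/71]
step 1: K = P̄·Hᵀ·S⁻¹ = [5076/12841; -2618/12841]
step 1: x' = x̄ + K·y = [-25798/12841, -13702/12841]
step 1: P' = (I − K·H)·P̄ = [13194/12841 16236/12841; 16236/12841 37708/12841]
step 2: x̄ = F·x = [-79000/12841, 77394/12841]
step 2: P̄ = F·P·Fᵀ + Q = [359178/12841 -176580/12841; -176580/12841 144428/12841]
step 2: y = z − H·x̄ = [209712/12841]
step 2: S = H·P̄·Hᵀ + R = [2313142/12841]
step 2: K = P̄·Hᵀ·S⁻¹ = [447468/1156571; -19138/88967]
step 2: x' = x̄ + K·y = [192376/1156571, 223662/88967]
step 2: P' = (I − K·H)·P̄ = [1164990/1156571 110388/88967; 110388/88967 259052/88967]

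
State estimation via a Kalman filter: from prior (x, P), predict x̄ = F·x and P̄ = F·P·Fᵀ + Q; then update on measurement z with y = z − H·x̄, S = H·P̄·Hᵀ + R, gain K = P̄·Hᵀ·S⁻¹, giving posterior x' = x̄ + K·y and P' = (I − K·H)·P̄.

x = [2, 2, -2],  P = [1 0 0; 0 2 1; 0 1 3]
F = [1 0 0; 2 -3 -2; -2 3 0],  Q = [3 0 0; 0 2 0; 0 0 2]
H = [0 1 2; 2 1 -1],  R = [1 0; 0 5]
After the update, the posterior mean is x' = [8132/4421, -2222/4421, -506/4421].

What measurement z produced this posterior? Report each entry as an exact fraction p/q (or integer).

x̄ = F·x = [2, 2, 2]
P̄ = F·P·Fᵀ + Q = [4 2 -2; 2 48 -28; -2 -28 24]
S = H·P̄·Hᵀ + R = [33 -32; -32 165]
K = P̄·Hᵀ·S⁻¹ = [54/4421 332/4421; 1240/4421 2384/4421; 1508/4421 -1208/4421]
x' − x̄ = [-710/4421, -11064/4421, -9348/4421] = K·y
y = (KᵀK)⁻¹·Kᵀ·(x' − x̄) = [-7, -1]
z = y + H·x̄ = [-7, -1] + [6, 4] = [-1, 3]

z = [-1, 3]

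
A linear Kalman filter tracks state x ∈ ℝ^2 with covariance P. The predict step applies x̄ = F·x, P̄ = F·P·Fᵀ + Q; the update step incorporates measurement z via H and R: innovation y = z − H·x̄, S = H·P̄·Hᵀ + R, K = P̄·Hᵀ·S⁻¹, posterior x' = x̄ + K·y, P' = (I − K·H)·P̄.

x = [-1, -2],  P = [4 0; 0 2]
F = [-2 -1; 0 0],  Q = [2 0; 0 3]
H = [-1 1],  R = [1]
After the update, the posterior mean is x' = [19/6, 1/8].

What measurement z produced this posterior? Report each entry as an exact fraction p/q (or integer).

z = [-3]

x̄ = F·x = [4, 0]
P̄ = F·P·Fᵀ + Q = [20 0; 0 3]
S = H·P̄·Hᵀ + R = [24]
K = P̄·Hᵀ·S⁻¹ = [-5/6; 1/8]
x' − x̄ = [-5/6, 1/8] = K·y
y = (KᵀK)⁻¹·Kᵀ·(x' − x̄) = [1]
z = y + H·x̄ = [1] + [-4] = [-3]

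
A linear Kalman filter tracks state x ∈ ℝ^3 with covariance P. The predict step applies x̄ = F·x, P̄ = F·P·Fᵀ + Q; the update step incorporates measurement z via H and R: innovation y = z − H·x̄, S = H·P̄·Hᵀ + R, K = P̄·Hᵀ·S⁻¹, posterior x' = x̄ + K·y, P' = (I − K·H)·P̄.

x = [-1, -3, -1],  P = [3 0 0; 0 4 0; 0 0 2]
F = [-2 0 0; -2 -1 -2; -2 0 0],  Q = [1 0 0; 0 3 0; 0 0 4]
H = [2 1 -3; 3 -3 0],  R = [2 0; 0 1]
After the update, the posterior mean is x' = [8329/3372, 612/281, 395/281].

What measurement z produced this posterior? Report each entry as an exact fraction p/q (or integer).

x̄ = F·x = [2, 7, 2]
P̄ = F·P·Fᵀ + Q = [13 12 12; 12 27 12; 12 12 16]
S = H·P̄·Hᵀ + R = [57 -39; -39 145]
K = P̄·Hᵀ·S⁻¹ = [407/6744 83/2248; 35/562 -165/562; -145/562 -39/562]
x' − x̄ = [1585/3372, -1355/281, -167/281] = K·y
y = (KᵀK)⁻¹·Kᵀ·(x' − x̄) = [-2, 16]
z = y + H·x̄ = [-2, 16] + [5, -15] = [3, 1]

z = [3, 1]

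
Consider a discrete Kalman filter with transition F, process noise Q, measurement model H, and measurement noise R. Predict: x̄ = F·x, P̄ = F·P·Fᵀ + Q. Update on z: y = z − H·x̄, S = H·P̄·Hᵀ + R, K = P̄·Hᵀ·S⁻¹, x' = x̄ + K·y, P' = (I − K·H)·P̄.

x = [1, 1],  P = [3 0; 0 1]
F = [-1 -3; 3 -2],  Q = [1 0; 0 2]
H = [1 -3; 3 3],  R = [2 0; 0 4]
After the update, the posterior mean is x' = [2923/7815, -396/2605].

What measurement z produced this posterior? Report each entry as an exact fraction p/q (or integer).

x̄ = F·x = [-4, 1]
P̄ = F·P·Fᵀ + Q = [13 -3; -3 33]
S = H·P̄·Hᵀ + R = [330 -240; -240 364]
K = P̄·Hᵀ·S⁻¹ = [1901/7815 253/1042; -647/2605 87/1042]
x' − x̄ = [34183/7815, -3001/2605] = K·y
y = (KᵀK)⁻¹·Kᵀ·(x' − x̄) = [8, 10]
z = y + H·x̄ = [8, 10] + [-7, -9] = [1, 1]

z = [1, 1]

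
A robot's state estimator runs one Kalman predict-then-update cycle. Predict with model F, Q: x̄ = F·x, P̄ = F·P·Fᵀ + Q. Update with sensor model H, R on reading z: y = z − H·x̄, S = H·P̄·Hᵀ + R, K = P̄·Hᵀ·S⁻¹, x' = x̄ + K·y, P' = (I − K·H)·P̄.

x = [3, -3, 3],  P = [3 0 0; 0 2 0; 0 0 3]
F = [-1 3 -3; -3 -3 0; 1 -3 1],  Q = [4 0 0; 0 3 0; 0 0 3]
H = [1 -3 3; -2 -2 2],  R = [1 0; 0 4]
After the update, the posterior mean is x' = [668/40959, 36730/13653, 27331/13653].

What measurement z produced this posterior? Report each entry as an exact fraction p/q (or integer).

x̄ = F·x = [-21, 0, 15]
P̄ = F·P·Fᵀ + Q = [52 -9 -30; -9 48 9; -30 9 27]
S = H·P̄·Hᵀ + R = [440 322; 322 608]
K = P̄·Hᵀ·S⁻¹ = [10081/40959 -30349/81918; -4774/13653 1181/13653; -1360/13653 2876/13653]
x' − x̄ = [860807/40959, 36730/13653, -177464/13653] = K·y
y = (KᵀK)⁻¹·Kᵀ·(x' − x̄) = [-26, -74]
z = y + H·x̄ = [-26, -74] + [24, 72] = [-2, -2]

z = [-2, -2]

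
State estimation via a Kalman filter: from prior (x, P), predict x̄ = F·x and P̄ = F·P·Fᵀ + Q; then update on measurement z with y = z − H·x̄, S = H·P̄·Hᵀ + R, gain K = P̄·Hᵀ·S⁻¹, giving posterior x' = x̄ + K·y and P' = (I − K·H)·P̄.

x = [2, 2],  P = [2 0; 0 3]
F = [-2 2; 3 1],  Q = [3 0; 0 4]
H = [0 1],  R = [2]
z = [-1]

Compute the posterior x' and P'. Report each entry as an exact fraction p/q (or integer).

x' = [2, -1/3]
P' = [65/3 -4/9; -4/9 50/27]

x̄ = F·x = [0, 8]
P̄ = F·P·Fᵀ + Q = [23 -6; -6 25]
y = z − H·x̄ = [-9]
S = H·P̄·Hᵀ + R = [27]
K = P̄·Hᵀ·S⁻¹ = [-2/9; 25/27]
x' = x̄ + K·y = [2, -1/3]
P' = (I − K·H)·P̄ = [65/3 -4/9; -4/9 50/27]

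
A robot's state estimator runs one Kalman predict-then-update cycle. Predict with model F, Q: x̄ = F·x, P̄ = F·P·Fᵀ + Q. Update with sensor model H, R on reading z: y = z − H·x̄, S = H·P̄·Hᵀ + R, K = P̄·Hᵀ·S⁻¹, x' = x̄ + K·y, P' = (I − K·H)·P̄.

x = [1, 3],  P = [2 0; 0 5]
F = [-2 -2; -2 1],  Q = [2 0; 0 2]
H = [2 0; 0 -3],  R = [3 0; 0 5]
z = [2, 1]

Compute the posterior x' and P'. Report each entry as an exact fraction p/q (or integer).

x̄ = F·x = [-8, 1]
P̄ = F·P·Fᵀ + Q = [30 -2; -2 15]
y = z − H·x̄ = [18, 4]
S = H·P̄·Hᵀ + R = [123 12; 12 140]
K = P̄·Hᵀ·S⁻¹ = [694/1423 3/2846; -5/4269 -1829/5692]
x' = x̄ + K·y = [1114/1423, -436/1423]
P' = (I − K·H)·P̄ = [1041/1423 -5/2846; -5/2846 9145/17076]

x' = [1114/1423, -436/1423]
P' = [1041/1423 -5/2846; -5/2846 9145/17076]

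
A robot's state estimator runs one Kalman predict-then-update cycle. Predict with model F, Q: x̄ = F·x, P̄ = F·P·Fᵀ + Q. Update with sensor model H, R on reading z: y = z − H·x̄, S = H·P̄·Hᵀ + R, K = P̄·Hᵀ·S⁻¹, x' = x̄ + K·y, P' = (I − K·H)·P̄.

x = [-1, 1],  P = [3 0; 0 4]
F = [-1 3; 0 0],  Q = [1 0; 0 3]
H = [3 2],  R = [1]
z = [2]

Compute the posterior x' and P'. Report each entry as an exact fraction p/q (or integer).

x̄ = F·x = [4, 0]
P̄ = F·P·Fᵀ + Q = [40 0; 0 3]
y = z − H·x̄ = [-10]
S = H·P̄·Hᵀ + R = [373]
K = P̄·Hᵀ·S⁻¹ = [120/373; 6/373]
x' = x̄ + K·y = [292/373, -60/373]
P' = (I − K·H)·P̄ = [520/373 -720/373; -720/373 1083/373]

x' = [292/373, -60/373]
P' = [520/373 -720/373; -720/373 1083/373]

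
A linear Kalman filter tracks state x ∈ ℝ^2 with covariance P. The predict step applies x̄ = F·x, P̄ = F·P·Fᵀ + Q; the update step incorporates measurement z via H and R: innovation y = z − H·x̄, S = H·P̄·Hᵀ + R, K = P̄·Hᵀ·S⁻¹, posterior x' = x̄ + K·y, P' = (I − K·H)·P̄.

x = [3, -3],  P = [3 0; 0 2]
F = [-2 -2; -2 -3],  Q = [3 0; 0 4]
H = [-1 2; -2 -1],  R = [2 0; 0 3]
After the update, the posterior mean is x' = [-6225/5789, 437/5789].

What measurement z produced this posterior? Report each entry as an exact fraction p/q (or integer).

z = [1, 2]

x̄ = F·x = [0, 3]
P̄ = F·P·Fᵀ + Q = [23 24; 24 34]
S = H·P̄·Hᵀ + R = [65 -94; -94 225]
K = P̄·Hᵀ·S⁻¹ = [-955/5789 -2200/5789; 2192/5789 -1194/5789]
x' − x̄ = [-6225/5789, -16930/5789] = K·y
y = (KᵀK)⁻¹·Kᵀ·(x' − x̄) = [-5, 5]
z = y + H·x̄ = [-5, 5] + [6, -3] = [1, 2]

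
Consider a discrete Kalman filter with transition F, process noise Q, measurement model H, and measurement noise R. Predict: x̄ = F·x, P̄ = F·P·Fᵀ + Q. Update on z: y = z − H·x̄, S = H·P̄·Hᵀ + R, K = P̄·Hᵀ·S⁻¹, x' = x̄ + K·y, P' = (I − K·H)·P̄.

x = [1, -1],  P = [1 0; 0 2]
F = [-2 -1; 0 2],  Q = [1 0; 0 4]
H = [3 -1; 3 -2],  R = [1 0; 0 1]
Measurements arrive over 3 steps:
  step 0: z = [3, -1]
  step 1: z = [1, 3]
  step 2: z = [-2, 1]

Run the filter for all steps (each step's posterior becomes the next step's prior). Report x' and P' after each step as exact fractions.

step 0: x' = [1211/871, 1906/871], P' = [347/871 608/871; 608/871 1236/871]
step 1: x' = [-76028/505629, -804800/505629], P' = [154627/505629 262756/505629; 262756/505629 543748/505629]
step 2: x' = [-245893211/230665103, -433137028/230665103], P' = [70351249/230665103 119599692/230665103; 119599692/230665103 247673932/230665103]

step 0: x̄ = F·x = [-1, -2]
step 0: P̄ = F·P·Fᵀ + Q = [7 -4; -4 12]
step 0: y = z − H·x̄ = [4, -2]
step 0: S = H·P̄·Hᵀ + R = [100 123; 123 160]
step 0: K = P̄·Hᵀ·S⁻¹ = [433/871 -175/871; 588/871 -648/871]
step 0: x' = x̄ + K·y = [1211/871, 1906/871]
step 0: P' = (I − K·H)·P̄ = [347/871 608/871; 608/871 1236/871]
step 1: x̄ = F·x = [-4328/871, 3812/871]
step 1: P̄ = F·P·Fᵀ + Q = [5927/871 -4904/871; -4904/871 8428/871]
step 1: y = z − H·x̄ = [1359/67, 23221/871]
step 1: S = H·P̄·Hᵀ + R = [7082/67 8795/67; 8795/67 146774/871]
step 1: K = P̄·Hᵀ·S⁻¹ = [201125/505629 -61631/505629; 244520/505629 -299228/505629]
step 1: x' = x̄ + K·y = [-76028/505629, -804800/505629]
step 1: P' = (I − K·H)·P̄ = [154627/505629 262756/505629; 262756/505629 543748/505629]
step 2: x̄ = F·x = [318952/168543, -1609600/505629]
step 2: P̄ = F·P·Fᵀ + Q = [302101/56181 -712840/168543; -712840/168543 4197508/505629]
step 2: y = z − H·x̄ = [-5491426/505629, -5584139/505629]
step 2: S = H·P̄·Hᵀ + R = [42004438/505629 52111877/505629; 52111877/505629 67428082/505629]
step 2: K = P̄·Hᵀ·S⁻¹ = [91454055/230665103 -28145637/230665103; 111125144/230665103 -136548788/230665103]
step 2: x' = x̄ + K·y = [-245893211/230665103, -433137028/230665103]
step 2: P' = (I − K·H)·P̄ = [70351249/230665103 119599692/230665103; 119599692/230665103 247673932/230665103]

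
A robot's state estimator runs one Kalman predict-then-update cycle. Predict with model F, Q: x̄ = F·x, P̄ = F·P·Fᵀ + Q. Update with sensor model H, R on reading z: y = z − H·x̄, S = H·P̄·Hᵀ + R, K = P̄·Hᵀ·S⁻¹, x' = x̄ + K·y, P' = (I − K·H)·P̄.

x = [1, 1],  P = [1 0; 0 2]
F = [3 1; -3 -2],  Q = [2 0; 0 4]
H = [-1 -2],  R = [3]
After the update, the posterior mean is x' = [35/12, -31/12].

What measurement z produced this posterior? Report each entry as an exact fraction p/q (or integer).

x̄ = F·x = [4, -5]
P̄ = F·P·Fᵀ + Q = [13 -13; -13 21]
S = H·P̄·Hᵀ + R = [48]
K = P̄·Hᵀ·S⁻¹ = [13/48; -29/48]
x' − x̄ = [-13/12, 29/12] = K·y
y = (KᵀK)⁻¹·Kᵀ·(x' − x̄) = [-4]
z = y + H·x̄ = [-4] + [6] = [2]

z = [2]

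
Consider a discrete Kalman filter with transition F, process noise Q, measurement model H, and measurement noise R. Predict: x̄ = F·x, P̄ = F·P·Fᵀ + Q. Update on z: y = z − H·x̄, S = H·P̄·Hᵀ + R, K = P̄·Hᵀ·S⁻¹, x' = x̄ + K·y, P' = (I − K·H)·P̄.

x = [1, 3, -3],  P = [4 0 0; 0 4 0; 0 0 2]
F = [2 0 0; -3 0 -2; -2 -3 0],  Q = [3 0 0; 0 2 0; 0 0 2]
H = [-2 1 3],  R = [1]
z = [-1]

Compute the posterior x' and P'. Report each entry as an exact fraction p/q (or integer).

x̄ = F·x = [2, 3, -11]
P̄ = F·P·Fᵀ + Q = [19 -24 -16; -24 46 24; -16 24 54]
y = z − H·x̄ = [33]
S = H·P̄·Hᵀ + R = [1041]
K = P̄·Hᵀ·S⁻¹ = [-110/1041; 166/1041; 218/1041]
x' = x̄ + K·y = [-516/347, 2867/347, -1419/347]
P' = (I − K·H)·P̄ = [7679/1041 -6724/1041 7324/1041; -6724/1041 20330/1041 -11204/1041; 7324/1041 -11204/1041 8690/1041]

x' = [-516/347, 2867/347, -1419/347]
P' = [7679/1041 -6724/1041 7324/1041; -6724/1041 20330/1041 -11204/1041; 7324/1041 -11204/1041 8690/1041]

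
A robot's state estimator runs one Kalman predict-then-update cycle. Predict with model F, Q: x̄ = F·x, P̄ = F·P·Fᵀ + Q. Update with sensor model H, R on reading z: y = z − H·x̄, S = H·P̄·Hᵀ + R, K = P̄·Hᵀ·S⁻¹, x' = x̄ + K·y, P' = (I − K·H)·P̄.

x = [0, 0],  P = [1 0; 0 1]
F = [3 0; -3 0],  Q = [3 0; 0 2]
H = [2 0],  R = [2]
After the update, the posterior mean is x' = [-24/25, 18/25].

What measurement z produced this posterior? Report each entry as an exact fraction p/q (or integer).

z = [-2]

x̄ = F·x = [0, 0]
P̄ = F·P·Fᵀ + Q = [12 -9; -9 11]
S = H·P̄·Hᵀ + R = [50]
K = P̄·Hᵀ·S⁻¹ = [12/25; -9/25]
x' − x̄ = [-24/25, 18/25] = K·y
y = (KᵀK)⁻¹·Kᵀ·(x' − x̄) = [-2]
z = y + H·x̄ = [-2] + [0] = [-2]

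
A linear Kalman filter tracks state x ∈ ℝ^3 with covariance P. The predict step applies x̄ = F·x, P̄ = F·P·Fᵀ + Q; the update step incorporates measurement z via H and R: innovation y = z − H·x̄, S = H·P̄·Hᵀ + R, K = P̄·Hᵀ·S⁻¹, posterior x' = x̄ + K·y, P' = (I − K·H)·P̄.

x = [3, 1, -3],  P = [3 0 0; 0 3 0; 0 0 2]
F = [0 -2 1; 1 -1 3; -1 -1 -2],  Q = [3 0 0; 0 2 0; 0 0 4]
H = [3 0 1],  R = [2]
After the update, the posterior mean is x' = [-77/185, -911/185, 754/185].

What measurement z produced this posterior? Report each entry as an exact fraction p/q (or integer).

z = [3]

x̄ = F·x = [-5, -7, 2]
P̄ = F·P·Fᵀ + Q = [17 12 2; 12 26 -12; 2 -12 18]
S = H·P̄·Hᵀ + R = [185]
K = P̄·Hᵀ·S⁻¹ = [53/185; 24/185; 24/185]
x' − x̄ = [848/185, 384/185, 384/185] = K·y
y = (KᵀK)⁻¹·Kᵀ·(x' − x̄) = [16]
z = y + H·x̄ = [16] + [-13] = [3]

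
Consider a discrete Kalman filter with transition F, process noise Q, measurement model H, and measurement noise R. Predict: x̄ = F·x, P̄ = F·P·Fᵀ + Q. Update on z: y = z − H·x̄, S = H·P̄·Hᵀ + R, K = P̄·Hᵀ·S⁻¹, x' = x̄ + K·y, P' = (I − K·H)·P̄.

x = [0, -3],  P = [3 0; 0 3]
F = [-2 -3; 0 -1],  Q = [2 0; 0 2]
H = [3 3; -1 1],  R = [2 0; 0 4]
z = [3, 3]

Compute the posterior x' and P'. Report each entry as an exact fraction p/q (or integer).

x̄ = F·x = [9, 3]
P̄ = F·P·Fᵀ + Q = [41 9; 9 5]
y = z − H·x̄ = [-33, 9]
S = H·P̄·Hᵀ + R = [578 -108; -108 32]
K = P̄·Hᵀ·S⁻¹ = [12/61 -41/122; 57/427 139/427]
x' = x̄ + K·y = [-63/122, 93/61]
P' = (I − K·H)·P̄ = [45/61 -37/61; -37/61 297/427]

x' = [-63/122, 93/61]
P' = [45/61 -37/61; -37/61 297/427]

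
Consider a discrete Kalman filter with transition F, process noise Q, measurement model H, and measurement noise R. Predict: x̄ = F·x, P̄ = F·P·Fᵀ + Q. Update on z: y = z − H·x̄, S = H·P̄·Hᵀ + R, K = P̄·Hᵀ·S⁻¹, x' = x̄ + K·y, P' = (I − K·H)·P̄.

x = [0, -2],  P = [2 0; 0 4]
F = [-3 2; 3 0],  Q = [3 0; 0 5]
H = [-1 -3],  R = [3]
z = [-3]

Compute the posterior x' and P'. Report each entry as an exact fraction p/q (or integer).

x' = [-675/139, 357/139]
P' = [4854/139 -1635/139; -1635/139 596/139]

x̄ = F·x = [-4, 0]
P̄ = F·P·Fᵀ + Q = [37 -18; -18 23]
y = z − H·x̄ = [-7]
S = H·P̄·Hᵀ + R = [139]
K = P̄·Hᵀ·S⁻¹ = [17/139; -51/139]
x' = x̄ + K·y = [-675/139, 357/139]
P' = (I − K·H)·P̄ = [4854/139 -1635/139; -1635/139 596/139]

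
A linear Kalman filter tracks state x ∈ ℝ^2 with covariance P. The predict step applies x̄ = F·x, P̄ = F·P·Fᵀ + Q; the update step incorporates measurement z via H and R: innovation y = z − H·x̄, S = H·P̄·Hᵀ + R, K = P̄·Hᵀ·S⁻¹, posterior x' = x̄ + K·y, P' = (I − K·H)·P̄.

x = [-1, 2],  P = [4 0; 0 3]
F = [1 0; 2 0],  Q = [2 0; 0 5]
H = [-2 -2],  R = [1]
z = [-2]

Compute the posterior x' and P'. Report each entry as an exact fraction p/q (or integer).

x̄ = F·x = [-1, -2]
P̄ = F·P·Fᵀ + Q = [6 8; 8 21]
y = z − H·x̄ = [-8]
S = H·P̄·Hᵀ + R = [173]
K = P̄·Hᵀ·S⁻¹ = [-28/173; -58/173]
x' = x̄ + K·y = [51/173, 118/173]
P' = (I − K·H)·P̄ = [254/173 -240/173; -240/173 269/173]

x' = [51/173, 118/173]
P' = [254/173 -240/173; -240/173 269/173]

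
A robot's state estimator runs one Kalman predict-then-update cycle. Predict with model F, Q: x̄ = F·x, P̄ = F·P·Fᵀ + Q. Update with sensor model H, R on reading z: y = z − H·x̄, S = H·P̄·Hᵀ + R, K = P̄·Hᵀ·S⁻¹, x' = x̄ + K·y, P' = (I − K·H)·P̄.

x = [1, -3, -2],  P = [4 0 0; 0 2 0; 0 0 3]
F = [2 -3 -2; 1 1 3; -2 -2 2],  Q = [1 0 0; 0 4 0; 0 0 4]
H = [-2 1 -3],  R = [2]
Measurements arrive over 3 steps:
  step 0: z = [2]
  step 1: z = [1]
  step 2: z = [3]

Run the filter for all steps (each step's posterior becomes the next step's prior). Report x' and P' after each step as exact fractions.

step 0: x̄ = F·x = [15, -8, 0]
step 0: P̄ = F·P·Fᵀ + Q = [47 -16 -16; -16 37 6; -16 6 40]
step 0: y = z − H·x̄ = [40]
step 0: S = H·P̄·Hᵀ + R = [423]
step 0: K = P̄·Hᵀ·S⁻¹ = [-62/423; 17/141; -82/423]
step 0: x' = x̄ + K·y = [3865/423, -448/141, -3280/423]
step 0: P' = (I − K·H)·P̄ = [16037/423 -1202/141 -11852/423; -1202/141 1450/47 2240/141; -11852/423 2240/141 10196/423]
step 1: x̄ = F·x = [18322/423, -7319/423, -11602/423]
step 1: P̄ = F·P·Fᵀ + Q = [441533/423 -185974/423 -142100/423; -185974/423 84539/423 37954/423; -142100/423 37954/423 171032/423]
step 1: y = z − H·x̄ = [9580/423]
step 1: S = H·P̄·Hᵀ + R = [2201777/423]
step 1: K = P̄·Hᵀ·S⁻¹ = [-642740/2201777; 342625/2201777; -190942/2201777]
step 1: x' = x̄ + K·y = [80812078/2201777, -30336781/2201777, -64714518/2201777]
step 1: P' = (I − K·H)·P̄ = [1321613467/2201777 -447410126/2201777 -1029783860/2201777; -447410126/2201777 162515686/2201777 352216896/2201777; -1029783860/2201777 352216896/2201777 804055500/2201777]
step 2: x̄ = F·x = [382063535/2201777, -143668257/2201777, -230379630/2201777]
step 2: P̄ = F·P·Fᵀ + Q = [27801313963/2201777 -10214764294/2201777 -17365106676/2201777; -10214764294/2201777 3769213725/2201777 6355983054/2201777; -17365106676/2201777 6355983054/2201777 11002800424/2201777]
step 2: y = z − H·x̄ = [223261768/2201777]
step 2: S = H·P̄·Hᵀ + R = [8345955687/2201777]
step 2: K = P̄·Hᵀ·S⁻¹ = [-4574024064/2781985229; 5130793151/8345955687; 2692598378/2781985229]
step 2: x' = x̄ + K·y = [18934892819/2781985229, -24316248383/8345955687, -18057438758/2781985229]
step 2: P' = (I − K·H)·P̄ = [6620905013407/2781985229 -2247708121006/2781985229 -5160123366564/2781985229; -2247708121006/2781985229 2331140876362/8345955687 1756347557344/2781985229; -5160123366564/2781985229 1756347557344/2781985229 4023736364572/2781985229]

step 0: x' = [3865/423, -448/141, -3280/423], P' = [16037/423 -1202/141 -11852/423; -1202/141 1450/47 2240/141; -11852/423 2240/141 10196/423]
step 1: x' = [80812078/2201777, -30336781/2201777, -64714518/2201777], P' = [1321613467/2201777 -447410126/2201777 -1029783860/2201777; -447410126/2201777 162515686/2201777 352216896/2201777; -1029783860/2201777 352216896/2201777 804055500/2201777]
step 2: x' = [18934892819/2781985229, -24316248383/8345955687, -18057438758/2781985229], P' = [6620905013407/2781985229 -2247708121006/2781985229 -5160123366564/2781985229; -2247708121006/2781985229 2331140876362/8345955687 1756347557344/2781985229; -5160123366564/2781985229 1756347557344/2781985229 4023736364572/2781985229]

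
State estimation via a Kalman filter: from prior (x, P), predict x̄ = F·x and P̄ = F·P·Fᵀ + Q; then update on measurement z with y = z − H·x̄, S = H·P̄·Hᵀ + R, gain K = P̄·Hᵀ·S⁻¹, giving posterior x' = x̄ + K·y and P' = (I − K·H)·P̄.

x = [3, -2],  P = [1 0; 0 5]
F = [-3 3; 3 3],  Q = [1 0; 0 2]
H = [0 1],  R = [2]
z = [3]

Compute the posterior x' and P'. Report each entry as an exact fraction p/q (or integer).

x' = [-15, 3]
P' = [947/29 36/29; 36/29 56/29]

x̄ = F·x = [-15, 3]
P̄ = F·P·Fᵀ + Q = [55 36; 36 56]
y = z − H·x̄ = [0]
S = H·P̄·Hᵀ + R = [58]
K = P̄·Hᵀ·S⁻¹ = [18/29; 28/29]
x' = x̄ + K·y = [-15, 3]
P' = (I − K·H)·P̄ = [947/29 36/29; 36/29 56/29]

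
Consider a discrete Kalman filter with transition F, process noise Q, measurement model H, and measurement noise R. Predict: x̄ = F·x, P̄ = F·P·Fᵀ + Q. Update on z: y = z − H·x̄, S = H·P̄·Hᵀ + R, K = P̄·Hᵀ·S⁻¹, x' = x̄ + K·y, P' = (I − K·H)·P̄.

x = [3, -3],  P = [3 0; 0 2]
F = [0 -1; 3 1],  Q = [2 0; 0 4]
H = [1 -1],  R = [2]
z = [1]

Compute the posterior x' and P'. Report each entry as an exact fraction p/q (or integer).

x' = [153/43, 118/43]
P' = [136/43 124/43; 124/43 194/43]

x̄ = F·x = [3, 6]
P̄ = F·P·Fᵀ + Q = [4 -2; -2 33]
y = z − H·x̄ = [4]
S = H·P̄·Hᵀ + R = [43]
K = P̄·Hᵀ·S⁻¹ = [6/43; -35/43]
x' = x̄ + K·y = [153/43, 118/43]
P' = (I − K·H)·P̄ = [136/43 124/43; 124/43 194/43]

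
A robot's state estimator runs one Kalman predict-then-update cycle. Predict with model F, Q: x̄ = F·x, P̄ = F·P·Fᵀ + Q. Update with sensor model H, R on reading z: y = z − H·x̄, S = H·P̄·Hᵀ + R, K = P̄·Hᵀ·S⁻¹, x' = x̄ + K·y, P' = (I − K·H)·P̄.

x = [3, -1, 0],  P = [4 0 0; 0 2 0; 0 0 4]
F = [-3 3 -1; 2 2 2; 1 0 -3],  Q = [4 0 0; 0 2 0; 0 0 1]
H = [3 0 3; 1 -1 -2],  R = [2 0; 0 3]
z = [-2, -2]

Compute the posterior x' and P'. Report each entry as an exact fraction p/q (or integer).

x' = [-330758/227159, -175984/227159, 175842/227159]
P' = [756242/227159 2010968/227159 -728238/227159; 2010968/227159 6134610/227159 -2027792/227159; -728238/227159 -2027792/227159 750604/227159]

x̄ = F·x = [-12, 4, 3]
P̄ = F·P·Fᵀ + Q = [62 -20 0; -20 42 -16; 0 -16 41]
y = z − H·x̄ = [25, 20]
S = H·P̄·Hᵀ + R = [929 48; 48 247]
K = P̄·Hᵀ·S⁻¹ = [42006/227159 67250/227159; -25236/227159 -22686/227159; 33549/227159 -67218/227159]
x' = x̄ + K·y = [-330758/227159, -175984/227159, 175842/227159]
P' = (I − K·H)·P̄ = [756242/227159 2010968/227159 -728238/227159; 2010968/227159 6134610/227159 -2027792/227159; -728238/227159 -2027792/227159 750604/227159]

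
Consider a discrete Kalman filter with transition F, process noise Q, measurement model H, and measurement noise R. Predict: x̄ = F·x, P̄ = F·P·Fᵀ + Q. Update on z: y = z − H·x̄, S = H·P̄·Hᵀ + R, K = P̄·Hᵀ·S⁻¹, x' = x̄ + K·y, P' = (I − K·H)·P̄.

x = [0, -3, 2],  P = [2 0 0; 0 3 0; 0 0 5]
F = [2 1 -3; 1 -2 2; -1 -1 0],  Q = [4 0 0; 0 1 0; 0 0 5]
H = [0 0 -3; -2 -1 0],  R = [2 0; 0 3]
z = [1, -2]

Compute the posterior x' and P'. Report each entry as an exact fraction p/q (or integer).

x̄ = F·x = [-9, 10, 3]
P̄ = F·P·Fᵀ + Q = [60 -32 -7; -32 35 4; -7 4 10]
y = z − H·x̄ = [10, -10]
S = H·P̄·Hᵀ + R = [92 -30; -30 150]
K = P̄·Hᵀ·S⁻¹ = [17/430 -3733/6450; -31/430 577/3225; -14/43 1/645]
x' = x̄ + K·y = [-1817/645, 4831/645, -35/129]
P' = (I − K·H)·P̄ = [53141/6450 -95083/6450 -17/645; -95083/6450 93352/3225 31/645; -17/645 31/645 28/129]

x' = [-1817/645, 4831/645, -35/129]
P' = [53141/6450 -95083/6450 -17/645; -95083/6450 93352/3225 31/645; -17/645 31/645 28/129]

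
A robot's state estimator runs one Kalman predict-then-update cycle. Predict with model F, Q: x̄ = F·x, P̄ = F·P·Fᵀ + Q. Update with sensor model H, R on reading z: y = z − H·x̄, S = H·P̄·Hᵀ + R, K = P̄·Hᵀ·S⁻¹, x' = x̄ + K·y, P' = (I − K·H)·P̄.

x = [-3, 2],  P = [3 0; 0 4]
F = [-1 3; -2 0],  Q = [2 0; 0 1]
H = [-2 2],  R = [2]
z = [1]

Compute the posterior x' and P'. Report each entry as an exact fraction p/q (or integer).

x̄ = F·x = [9, 6]
P̄ = F·P·Fᵀ + Q = [41 6; 6 13]
y = z − H·x̄ = [7]
S = H·P̄·Hᵀ + R = [170]
K = P̄·Hᵀ·S⁻¹ = [-7/17; 7/85]
x' = x̄ + K·y = [104/17, 559/85]
P' = (I − K·H)·P̄ = [207/17 200/17; 200/17 1007/85]

x' = [104/17, 559/85]
P' = [207/17 200/17; 200/17 1007/85]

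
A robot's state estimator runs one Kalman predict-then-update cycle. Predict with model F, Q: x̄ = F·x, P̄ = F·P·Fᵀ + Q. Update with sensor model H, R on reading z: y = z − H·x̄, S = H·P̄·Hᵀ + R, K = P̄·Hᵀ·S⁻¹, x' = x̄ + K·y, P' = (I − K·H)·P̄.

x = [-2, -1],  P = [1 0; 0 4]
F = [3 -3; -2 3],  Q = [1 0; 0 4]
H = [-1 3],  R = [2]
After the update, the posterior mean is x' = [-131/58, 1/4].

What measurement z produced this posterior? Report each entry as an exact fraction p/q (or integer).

z = [3]

x̄ = F·x = [-3, 1]
P̄ = F·P·Fᵀ + Q = [46 -42; -42 44]
S = H·P̄·Hᵀ + R = [696]
K = P̄·Hᵀ·S⁻¹ = [-43/174; 1/4]
x' − x̄ = [43/58, -3/4] = K·y
y = (KᵀK)⁻¹·Kᵀ·(x' − x̄) = [-3]
z = y + H·x̄ = [-3] + [6] = [3]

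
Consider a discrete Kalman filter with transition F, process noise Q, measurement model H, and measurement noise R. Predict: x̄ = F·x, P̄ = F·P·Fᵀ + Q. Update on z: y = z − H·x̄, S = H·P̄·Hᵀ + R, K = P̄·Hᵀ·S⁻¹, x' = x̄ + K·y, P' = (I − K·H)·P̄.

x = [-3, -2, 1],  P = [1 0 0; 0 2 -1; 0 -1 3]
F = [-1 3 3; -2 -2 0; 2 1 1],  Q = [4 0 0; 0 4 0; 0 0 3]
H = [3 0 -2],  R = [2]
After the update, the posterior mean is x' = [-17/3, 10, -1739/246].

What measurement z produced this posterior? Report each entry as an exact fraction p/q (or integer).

z = [-3]

x̄ = F·x = [0, 10, -7]
P̄ = F·P·Fᵀ + Q = [32 -4 7; -4 16 -6; 7 -6 10]
S = H·P̄·Hᵀ + R = [246]
K = P̄·Hᵀ·S⁻¹ = [1/3; 0; 1/246]
x' − x̄ = [-17/3, 0, -17/246] = K·y
y = (KᵀK)⁻¹·Kᵀ·(x' − x̄) = [-17]
z = y + H·x̄ = [-17] + [14] = [-3]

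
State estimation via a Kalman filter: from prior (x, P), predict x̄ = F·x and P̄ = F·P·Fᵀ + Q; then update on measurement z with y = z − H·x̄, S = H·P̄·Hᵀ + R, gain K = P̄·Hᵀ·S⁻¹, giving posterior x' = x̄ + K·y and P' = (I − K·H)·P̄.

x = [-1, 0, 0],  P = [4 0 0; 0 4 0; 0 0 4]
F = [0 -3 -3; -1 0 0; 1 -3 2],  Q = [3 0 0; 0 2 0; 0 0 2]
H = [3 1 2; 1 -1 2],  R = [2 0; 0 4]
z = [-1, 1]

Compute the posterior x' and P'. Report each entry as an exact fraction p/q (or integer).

x' = [-65892/49087, 22071/49087, 64353/49087]
P' = [243210/49087 -189906/49087 -249504/49087; -189906/49087 206862/49087 184876/49087; -249504/49087 184876/49087 273910/49087]

x̄ = F·x = [0, 1, -1]
P̄ = F·P·Fᵀ + Q = [75 0 12; 0 6 -4; 12 -4 58]
y = z − H·x̄ = [0, 4]
S = H·P̄·Hᵀ + R = [1043 547; 547 381]
K = P̄·Hᵀ·S⁻¹ = [20358/49087 -16473/49087; 3448/49087 -6754/49087; -7908/49087 28360/49087]
x' = x̄ + K·y = [-65892/49087, 22071/49087, 64353/49087]
P' = (I − K·H)·P̄ = [243210/49087 -189906/49087 -249504/49087; -189906/49087 206862/49087 184876/49087; -249504/49087 184876/49087 273910/49087]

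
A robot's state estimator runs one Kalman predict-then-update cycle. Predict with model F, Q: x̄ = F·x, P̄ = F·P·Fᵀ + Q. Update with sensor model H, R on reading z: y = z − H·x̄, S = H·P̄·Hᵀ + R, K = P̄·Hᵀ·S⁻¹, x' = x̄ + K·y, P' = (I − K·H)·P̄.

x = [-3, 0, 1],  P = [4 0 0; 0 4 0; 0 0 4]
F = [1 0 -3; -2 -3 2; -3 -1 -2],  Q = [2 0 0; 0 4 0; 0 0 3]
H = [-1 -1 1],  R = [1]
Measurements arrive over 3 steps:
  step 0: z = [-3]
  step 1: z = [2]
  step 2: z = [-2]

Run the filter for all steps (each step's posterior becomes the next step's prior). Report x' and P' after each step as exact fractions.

step 0: x̄ = F·x = [-6, 8, 7]
step 0: P̄ = F·P·Fᵀ + Q = [42 -32 12; -32 72 20; 12 20 59]
step 0: y = z − H·x̄ = [-8]
step 0: S = H·P̄·Hᵀ + R = [46]
step 0: K = P̄·Hᵀ·S⁻¹ = [1/23; -10/23; 27/46]
step 0: x' = x̄ + K·y = [-146/23, 264/23, 53/23]
step 0: P' = (I − K·H)·P̄ = [964/23 -716/23 249/23; -716/23 1456/23 730/23; 249/23 730/23 1985/46]
step 1: x̄ = F·x = [-305/23, -394/23, 68/23]
step 1: P̄ = F·P·Fᵀ + Q = [16897/46 2827/23 7712/23; 2827/23 1678/23 728/23; 7712/23 728/23 15783/23]
step 1: y = z − H·x̄ = [-721/23]
step 1: S = H·P̄·Hᵀ + R = [29413/46]
step 1: K = P̄·Hᵀ·S⁻¹ = [-7127/29413; -7554/29413; 14686/29413]
step 1: x' = x̄ + K·y = [-166626/29413, -267056/29413, -373414/29413]
step 1: P' = (I − K·H)·P̄ = [9699942/29413 2444864/29413 12137679/29413; 2444864/29413 905372/29413 3342682/29413; 12137679/29413 3342682/29413 15495047/29413]
step 2: x̄ = F·x = [953616/29413, 387592/29413, 1513762/29413]
step 2: P̄ = F·P·Fᵀ + Q = [76388117/29413 7480812/29413 156417391/29413; 7480812/29413 1170708/29413 14924454/29413; 156417391/29413 14924454/29413 323965337/29413]
step 2: y = z − H·x̄ = [-231380/29413]
step 2: S = H·P̄·Hᵀ + R = [73831509/29413]
step 2: K = P̄·Hᵀ·S⁻¹ = [72548462/73831509; 2090978/24610503; 152623492/73831509]
step 2: x' = x̄ + K·y = [1823025368/73831509, 307857872/24610503, 2599167346/73831509]
step 2: P' = (I − K·H)·P̄ = [12802862993/73831509 1101870200/24610503 16181022055/73831509; 1101870200/24610503 177870848/8203501 1637573722/24610503; 16181022055/73831509 1637573722/24610503 21246366713/73831509]

step 0: x' = [-146/23, 264/23, 53/23], P' = [964/23 -716/23 249/23; -716/23 1456/23 730/23; 249/23 730/23 1985/46]
step 1: x' = [-166626/29413, -267056/29413, -373414/29413], P' = [9699942/29413 2444864/29413 12137679/29413; 2444864/29413 905372/29413 3342682/29413; 12137679/29413 3342682/29413 15495047/29413]
step 2: x' = [1823025368/73831509, 307857872/24610503, 2599167346/73831509], P' = [12802862993/73831509 1101870200/24610503 16181022055/73831509; 1101870200/24610503 177870848/8203501 1637573722/24610503; 16181022055/73831509 1637573722/24610503 21246366713/73831509]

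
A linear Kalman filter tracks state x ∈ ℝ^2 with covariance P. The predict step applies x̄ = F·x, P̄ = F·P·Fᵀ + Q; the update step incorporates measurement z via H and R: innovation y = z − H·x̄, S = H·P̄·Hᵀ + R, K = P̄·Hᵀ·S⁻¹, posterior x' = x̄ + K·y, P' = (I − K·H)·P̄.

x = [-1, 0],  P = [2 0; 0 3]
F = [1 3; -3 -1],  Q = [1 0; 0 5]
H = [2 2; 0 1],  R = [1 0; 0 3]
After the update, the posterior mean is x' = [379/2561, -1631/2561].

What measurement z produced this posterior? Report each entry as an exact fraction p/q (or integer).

x̄ = F·x = [-1, 3]
P̄ = F·P·Fᵀ + Q = [30 -15; -15 26]
S = H·P̄·Hᵀ + R = [105 22; 22 29]
K = P̄·Hᵀ·S⁻¹ = [1200/2561 -2235/2561; 66/2561 2246/2561]
x' − x̄ = [2940/2561, -9314/2561] = K·y
y = (KᵀK)⁻¹·Kᵀ·(x' − x̄) = [-5, -4]
z = y + H·x̄ = [-5, -4] + [4, 3] = [-1, -1]

z = [-1, -1]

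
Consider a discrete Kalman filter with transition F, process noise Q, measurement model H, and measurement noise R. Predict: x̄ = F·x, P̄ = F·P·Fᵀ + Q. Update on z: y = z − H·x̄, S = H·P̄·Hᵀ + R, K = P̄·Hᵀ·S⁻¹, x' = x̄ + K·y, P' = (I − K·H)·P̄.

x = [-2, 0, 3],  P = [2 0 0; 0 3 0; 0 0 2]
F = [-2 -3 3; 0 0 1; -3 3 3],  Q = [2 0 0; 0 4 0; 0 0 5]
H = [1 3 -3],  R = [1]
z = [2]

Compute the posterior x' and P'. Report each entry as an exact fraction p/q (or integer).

x' = [1227/79, 1023/316, 4905/632]
P' = [3833/79 426/79 1701/79; 426/79 939/158 2445/316; 1701/79 2445/316 9487/632]

x̄ = F·x = [13, 3, 15]
P̄ = F·P·Fᵀ + Q = [55 6 3; 6 6 6; 3 6 68]
y = z − H·x̄ = [25]
S = H·P̄·Hᵀ + R = [632]
K = P̄·Hᵀ·S⁻¹ = [8/79; 3/316; -183/632]
x' = x̄ + K·y = [1227/79, 1023/316, 4905/632]
P' = (I − K·H)·P̄ = [3833/79 426/79 1701/79; 426/79 939/158 2445/316; 1701/79 2445/316 9487/632]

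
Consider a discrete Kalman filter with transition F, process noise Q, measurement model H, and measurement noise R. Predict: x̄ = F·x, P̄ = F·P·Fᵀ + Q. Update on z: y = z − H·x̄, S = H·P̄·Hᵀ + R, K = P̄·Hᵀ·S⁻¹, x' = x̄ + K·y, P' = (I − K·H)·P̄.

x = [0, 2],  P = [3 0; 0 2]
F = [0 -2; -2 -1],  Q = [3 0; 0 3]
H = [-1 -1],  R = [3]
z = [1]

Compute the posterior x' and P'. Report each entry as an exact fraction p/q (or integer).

x' = [-27/13, 9/13]
P' = [68/13 -53/13; -53/13 74/13]

x̄ = F·x = [-4, -2]
P̄ = F·P·Fᵀ + Q = [11 4; 4 17]
y = z − H·x̄ = [-5]
S = H·P̄·Hᵀ + R = [39]
K = P̄·Hᵀ·S⁻¹ = [-5/13; -7/13]
x' = x̄ + K·y = [-27/13, 9/13]
P' = (I − K·H)·P̄ = [68/13 -53/13; -53/13 74/13]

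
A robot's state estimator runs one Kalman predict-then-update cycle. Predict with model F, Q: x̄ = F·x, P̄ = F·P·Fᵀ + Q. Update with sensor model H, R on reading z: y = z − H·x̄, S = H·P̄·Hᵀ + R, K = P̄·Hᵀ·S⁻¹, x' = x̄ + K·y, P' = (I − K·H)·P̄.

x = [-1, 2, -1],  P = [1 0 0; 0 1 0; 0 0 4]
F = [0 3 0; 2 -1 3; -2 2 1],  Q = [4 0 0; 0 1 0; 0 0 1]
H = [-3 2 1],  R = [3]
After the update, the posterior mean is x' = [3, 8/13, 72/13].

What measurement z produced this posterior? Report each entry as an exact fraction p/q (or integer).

z = [-2]

x̄ = F·x = [6, -7, 5]
P̄ = F·P·Fᵀ + Q = [13 -3 6; -3 42 6; 6 6 13]
S = H·P̄·Hᵀ + R = [325]
K = P̄·Hᵀ·S⁻¹ = [-3/25; 99/325; 7/325]
x' − x̄ = [-3, 99/13, 7/13] = K·y
y = (KᵀK)⁻¹·Kᵀ·(x' − x̄) = [25]
z = y + H·x̄ = [25] + [-27] = [-2]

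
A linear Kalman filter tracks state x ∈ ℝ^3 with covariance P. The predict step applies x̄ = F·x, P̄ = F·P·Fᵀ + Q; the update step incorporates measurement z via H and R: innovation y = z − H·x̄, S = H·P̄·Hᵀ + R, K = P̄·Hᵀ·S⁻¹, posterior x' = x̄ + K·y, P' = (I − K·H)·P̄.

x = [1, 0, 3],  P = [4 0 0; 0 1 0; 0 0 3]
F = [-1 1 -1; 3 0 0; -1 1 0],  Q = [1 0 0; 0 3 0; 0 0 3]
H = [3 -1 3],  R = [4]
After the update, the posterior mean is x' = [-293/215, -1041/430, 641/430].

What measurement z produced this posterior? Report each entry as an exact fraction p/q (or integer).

x̄ = F·x = [-4, 3, -1]
P̄ = F·P·Fᵀ + Q = [9 -12 5; -12 39 -12; 5 -12 8]
S = H·P̄·Hᵀ + R = [430]
K = P̄·Hᵀ·S⁻¹ = [27/215; -111/430; 51/430]
x' − x̄ = [567/215, -2331/430, 1071/430] = K·y
y = (KᵀK)⁻¹·Kᵀ·(x' − x̄) = [21]
z = y + H·x̄ = [21] + [-18] = [3]

z = [3]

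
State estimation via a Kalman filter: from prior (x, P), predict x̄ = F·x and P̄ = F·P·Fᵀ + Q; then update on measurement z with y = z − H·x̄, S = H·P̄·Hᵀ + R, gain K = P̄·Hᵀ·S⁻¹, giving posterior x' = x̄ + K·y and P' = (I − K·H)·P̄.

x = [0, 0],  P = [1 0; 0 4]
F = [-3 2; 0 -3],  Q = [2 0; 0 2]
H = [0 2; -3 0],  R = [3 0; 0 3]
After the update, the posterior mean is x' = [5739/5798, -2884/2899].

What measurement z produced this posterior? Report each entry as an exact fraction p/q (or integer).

x̄ = F·x = [0, 0]
P̄ = F·P·Fᵀ + Q = [27 -24; -24 38]
S = H·P̄·Hᵀ + R = [155 144; 144 246]
K = P̄·Hᵀ·S⁻¹ = [-24/2899 -1881/5798; 1388/2899 36/2899]
x' − x̄ = [5739/5798, -2884/2899] = K·y
y = (KᵀK)⁻¹·Kᵀ·(x' − x̄) = [-2, -3]
z = y + H·x̄ = [-2, -3] + [0, 0] = [-2, -3]

z = [-2, -3]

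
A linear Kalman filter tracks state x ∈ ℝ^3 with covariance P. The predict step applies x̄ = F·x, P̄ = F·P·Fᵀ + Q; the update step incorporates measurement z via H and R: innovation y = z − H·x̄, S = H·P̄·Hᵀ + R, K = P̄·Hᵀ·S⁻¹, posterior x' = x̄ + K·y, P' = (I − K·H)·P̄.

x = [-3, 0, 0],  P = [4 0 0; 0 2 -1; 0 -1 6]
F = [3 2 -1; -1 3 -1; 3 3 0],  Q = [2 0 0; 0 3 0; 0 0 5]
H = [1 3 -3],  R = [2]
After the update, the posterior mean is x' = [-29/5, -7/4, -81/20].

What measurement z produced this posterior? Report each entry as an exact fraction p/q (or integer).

x̄ = F·x = [-9, 3, -9]
P̄ = F·P·Fᵀ + Q = [56 11 51; 11 37 9; 51 9 59]
S = H·P̄·Hᵀ + R = [520]
K = P̄·Hᵀ·S⁻¹ = [-8/65; 19/104; -99/520]
x' − x̄ = [16/5, -19/4, 99/20] = K·y
y = (KᵀK)⁻¹·Kᵀ·(x' − x̄) = [-26]
z = y + H·x̄ = [-26] + [27] = [1]

z = [1]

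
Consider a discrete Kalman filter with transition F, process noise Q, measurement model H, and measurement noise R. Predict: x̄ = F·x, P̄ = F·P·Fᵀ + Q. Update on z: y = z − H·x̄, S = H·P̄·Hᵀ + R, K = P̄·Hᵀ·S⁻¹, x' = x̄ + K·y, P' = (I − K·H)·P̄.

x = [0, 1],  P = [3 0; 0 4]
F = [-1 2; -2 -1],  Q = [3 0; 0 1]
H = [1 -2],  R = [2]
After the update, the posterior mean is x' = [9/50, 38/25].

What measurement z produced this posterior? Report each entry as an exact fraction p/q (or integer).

z = [-3]

x̄ = F·x = [2, -1]
P̄ = F·P·Fᵀ + Q = [22 -2; -2 17]
S = H·P̄·Hᵀ + R = [100]
K = P̄·Hᵀ·S⁻¹ = [13/50; -9/25]
x' − x̄ = [-91/50, 63/25] = K·y
y = (KᵀK)⁻¹·Kᵀ·(x' − x̄) = [-7]
z = y + H·x̄ = [-7] + [4] = [-3]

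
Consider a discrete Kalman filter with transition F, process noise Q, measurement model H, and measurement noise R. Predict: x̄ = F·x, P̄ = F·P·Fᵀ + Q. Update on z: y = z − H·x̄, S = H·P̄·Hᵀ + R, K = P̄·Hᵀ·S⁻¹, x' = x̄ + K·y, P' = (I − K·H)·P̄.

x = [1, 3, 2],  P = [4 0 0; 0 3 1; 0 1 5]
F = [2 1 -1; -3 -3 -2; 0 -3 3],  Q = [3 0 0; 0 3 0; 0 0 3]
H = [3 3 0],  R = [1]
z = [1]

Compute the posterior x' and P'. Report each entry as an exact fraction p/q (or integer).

x̄ = F·x = [3, -16, -3]
P̄ = F·P·Fᵀ + Q = [25 -22 -18; -22 98 -6; -18 -6 57]
y = z − H·x̄ = [40]
S = H·P̄·Hᵀ + R = [712]
K = P̄·Hᵀ·S⁻¹ = [9/712; 57/178; -9/89]
x' = x̄ + K·y = [312/89, -284/89, -627/89]
P' = (I − K·H)·P̄ = [17719/712 -4429/178 -1521/89; -4429/178 2224/89 1518/89; -1521/89 1518/89 4425/89]

x' = [312/89, -284/89, -627/89]
P' = [17719/712 -4429/178 -1521/89; -4429/178 2224/89 1518/89; -1521/89 1518/89 4425/89]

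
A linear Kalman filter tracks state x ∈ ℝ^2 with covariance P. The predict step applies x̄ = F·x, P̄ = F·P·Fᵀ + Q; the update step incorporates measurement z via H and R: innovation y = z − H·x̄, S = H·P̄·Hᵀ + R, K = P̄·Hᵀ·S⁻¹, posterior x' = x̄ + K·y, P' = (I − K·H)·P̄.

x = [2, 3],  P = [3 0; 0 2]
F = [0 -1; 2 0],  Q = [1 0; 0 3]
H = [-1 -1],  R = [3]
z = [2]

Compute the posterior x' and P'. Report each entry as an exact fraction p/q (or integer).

x̄ = F·x = [-3, 4]
P̄ = F·P·Fᵀ + Q = [3 0; 0 15]
y = z − H·x̄ = [3]
S = H·P̄·Hᵀ + R = [21]
K = P̄·Hᵀ·S⁻¹ = [-1/7; -5/7]
x' = x̄ + K·y = [-24/7, 13/7]
P' = (I − K·H)·P̄ = [18/7 -15/7; -15/7 30/7]

x' = [-24/7, 13/7]
P' = [18/7 -15/7; -15/7 30/7]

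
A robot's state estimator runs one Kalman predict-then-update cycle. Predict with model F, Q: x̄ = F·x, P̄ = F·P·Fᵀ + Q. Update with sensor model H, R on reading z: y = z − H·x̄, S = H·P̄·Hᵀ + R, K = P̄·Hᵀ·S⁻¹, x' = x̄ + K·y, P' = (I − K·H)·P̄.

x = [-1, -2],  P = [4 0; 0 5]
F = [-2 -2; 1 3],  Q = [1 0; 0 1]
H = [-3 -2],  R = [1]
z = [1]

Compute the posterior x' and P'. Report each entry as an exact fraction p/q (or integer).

x̄ = F·x = [6, -7]
P̄ = F·P·Fᵀ + Q = [37 -38; -38 50]
y = z − H·x̄ = [5]
S = H·P̄·Hᵀ + R = [78]
K = P̄·Hᵀ·S⁻¹ = [-35/78; 7/39]
x' = x̄ + K·y = [293/78, -238/39]
P' = (I − K·H)·P̄ = [1661/78 -1237/39; -1237/39 1852/39]

x' = [293/78, -238/39]
P' = [1661/78 -1237/39; -1237/39 1852/39]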